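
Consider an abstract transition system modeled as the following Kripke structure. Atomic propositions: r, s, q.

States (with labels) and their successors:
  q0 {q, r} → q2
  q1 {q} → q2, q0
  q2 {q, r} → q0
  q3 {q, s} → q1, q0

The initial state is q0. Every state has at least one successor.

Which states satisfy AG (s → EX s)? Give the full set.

{q0, q1, q2}

States satisfying s → EX s: {q0, q1, q2}.
States satisfying AG (s → EX s): {q0, q1, q2}.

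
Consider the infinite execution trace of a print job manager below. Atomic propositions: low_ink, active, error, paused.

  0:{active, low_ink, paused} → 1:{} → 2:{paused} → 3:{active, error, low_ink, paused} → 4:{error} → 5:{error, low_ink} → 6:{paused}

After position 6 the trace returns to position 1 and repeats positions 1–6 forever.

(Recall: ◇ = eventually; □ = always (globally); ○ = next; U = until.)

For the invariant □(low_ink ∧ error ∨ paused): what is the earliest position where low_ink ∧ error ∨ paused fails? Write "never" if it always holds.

1

Check low_ink ∧ error ∨ paused at each position in order: 0 ✓.
At position 1 the labels are {}, so low_ink ∧ error ∨ paused is false there. This is the first violation.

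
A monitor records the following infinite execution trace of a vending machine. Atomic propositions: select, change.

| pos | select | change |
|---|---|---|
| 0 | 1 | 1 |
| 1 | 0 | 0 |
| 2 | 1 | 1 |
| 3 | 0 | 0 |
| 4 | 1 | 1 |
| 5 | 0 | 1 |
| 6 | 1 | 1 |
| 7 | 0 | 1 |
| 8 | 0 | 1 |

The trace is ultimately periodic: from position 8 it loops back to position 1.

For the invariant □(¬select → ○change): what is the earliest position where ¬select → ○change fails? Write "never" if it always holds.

8

Check ¬select → ○change at each position in order: 0 ✓, 1 ✓, 2 ✓, 3 ✓, 4 ✓, 5 ✓, 6 ✓, 7 ✓.
At position 8 the labels are {change} and the next position 1 has {}, so ¬select → ○change is false there. This is the first violation.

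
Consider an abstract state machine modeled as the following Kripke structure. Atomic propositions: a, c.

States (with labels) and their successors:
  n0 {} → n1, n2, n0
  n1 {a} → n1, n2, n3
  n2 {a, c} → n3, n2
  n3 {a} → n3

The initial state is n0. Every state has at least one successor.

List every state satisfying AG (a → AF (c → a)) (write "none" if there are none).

States satisfying a → AF (c → a): {n0, n1, n2, n3}.
States satisfying AG (a → AF (c → a)): {n0, n1, n2, n3}.

{n0, n1, n2, n3}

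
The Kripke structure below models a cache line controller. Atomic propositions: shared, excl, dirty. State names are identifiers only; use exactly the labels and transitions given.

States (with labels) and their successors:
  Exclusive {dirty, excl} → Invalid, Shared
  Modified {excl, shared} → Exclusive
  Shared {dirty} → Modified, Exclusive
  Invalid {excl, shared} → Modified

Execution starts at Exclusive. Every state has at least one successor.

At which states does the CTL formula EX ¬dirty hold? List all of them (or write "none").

States satisfying ¬dirty: {Modified, Invalid}.
States satisfying EX ¬dirty: {Exclusive, Shared, Invalid}.

{Exclusive, Shared, Invalid}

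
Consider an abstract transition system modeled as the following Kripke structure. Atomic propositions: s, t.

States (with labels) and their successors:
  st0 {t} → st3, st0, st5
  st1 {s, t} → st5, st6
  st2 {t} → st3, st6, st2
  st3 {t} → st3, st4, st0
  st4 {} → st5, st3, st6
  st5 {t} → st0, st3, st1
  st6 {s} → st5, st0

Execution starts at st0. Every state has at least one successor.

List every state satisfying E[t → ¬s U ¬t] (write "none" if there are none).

{st0, st2, st3, st4, st5, st6}

States satisfying t → ¬s: {st0, st2, st3, st4, st5, st6}.
States satisfying ¬t: {st4, st6}.
States satisfying E[t → ¬s U ¬t]: {st0, st2, st3, st4, st5, st6}.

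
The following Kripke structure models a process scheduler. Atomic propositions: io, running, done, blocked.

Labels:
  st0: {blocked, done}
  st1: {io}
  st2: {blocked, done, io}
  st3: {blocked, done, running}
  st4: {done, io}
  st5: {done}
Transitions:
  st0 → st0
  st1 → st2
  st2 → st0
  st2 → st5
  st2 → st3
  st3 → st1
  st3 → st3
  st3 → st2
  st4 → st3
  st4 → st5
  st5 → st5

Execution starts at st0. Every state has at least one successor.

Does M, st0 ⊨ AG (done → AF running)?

Does not hold

States satisfying done → AF running: {st1, st3}.
States satisfying AG (done → AF running): ∅.
st0 is reachable from st0 and violates done → AF running, so AG fails at st0.
st0 ∉ Sat(AG (done → AF running)).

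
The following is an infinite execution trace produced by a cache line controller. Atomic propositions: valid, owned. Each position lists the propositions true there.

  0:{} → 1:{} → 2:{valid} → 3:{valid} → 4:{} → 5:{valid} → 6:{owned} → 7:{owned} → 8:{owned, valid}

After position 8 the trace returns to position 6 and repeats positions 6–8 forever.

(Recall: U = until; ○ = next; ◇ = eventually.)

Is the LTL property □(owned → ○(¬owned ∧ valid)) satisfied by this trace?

owned → ○(¬owned ∧ valid) must hold at every position from 0 onward. It fails at position 6, so □(owned → ○(¬owned ∧ valid)) is false.
Positions where owned holds: 6, 7, 8.
Check ○(¬owned ∧ valid) at each: 6→fails, 7→fails, 8→fails.

Violated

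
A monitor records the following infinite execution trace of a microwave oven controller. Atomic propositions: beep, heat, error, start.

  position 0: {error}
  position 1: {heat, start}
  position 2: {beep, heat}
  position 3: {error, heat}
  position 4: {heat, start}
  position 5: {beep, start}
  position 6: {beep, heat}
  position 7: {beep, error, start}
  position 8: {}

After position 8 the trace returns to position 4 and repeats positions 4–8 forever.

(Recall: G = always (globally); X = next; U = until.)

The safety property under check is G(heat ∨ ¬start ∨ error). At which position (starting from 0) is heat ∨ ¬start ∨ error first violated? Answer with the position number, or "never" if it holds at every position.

5

Check heat ∨ ¬start ∨ error at each position in order: 0 ✓, 1 ✓, 2 ✓, 3 ✓, 4 ✓.
At position 5 the labels are {beep, start}, so heat ∨ ¬start ∨ error is false there. This is the first violation.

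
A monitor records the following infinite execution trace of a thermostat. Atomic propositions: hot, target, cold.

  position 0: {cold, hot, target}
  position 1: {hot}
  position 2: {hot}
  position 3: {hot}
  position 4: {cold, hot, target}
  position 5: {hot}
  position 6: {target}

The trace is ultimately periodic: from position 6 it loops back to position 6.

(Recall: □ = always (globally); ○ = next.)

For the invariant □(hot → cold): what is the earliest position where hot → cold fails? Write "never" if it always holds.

Check hot → cold at each position in order: 0 ✓.
At position 1 the labels are {hot}, so hot → cold is false there. This is the first violation.

1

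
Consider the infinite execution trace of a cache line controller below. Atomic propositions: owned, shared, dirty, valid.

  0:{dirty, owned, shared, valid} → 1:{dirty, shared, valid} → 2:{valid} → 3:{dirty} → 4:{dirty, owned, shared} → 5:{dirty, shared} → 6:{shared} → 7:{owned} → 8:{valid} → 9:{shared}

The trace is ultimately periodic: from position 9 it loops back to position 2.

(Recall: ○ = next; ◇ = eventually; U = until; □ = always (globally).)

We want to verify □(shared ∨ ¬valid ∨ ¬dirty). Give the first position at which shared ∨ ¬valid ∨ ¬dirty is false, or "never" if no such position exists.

never

shared ∨ ¬valid ∨ ¬dirty holds at every position 0..9, and those are all the positions the trace ever visits, so the invariant □(shared ∨ ¬valid ∨ ¬dirty) is never violated.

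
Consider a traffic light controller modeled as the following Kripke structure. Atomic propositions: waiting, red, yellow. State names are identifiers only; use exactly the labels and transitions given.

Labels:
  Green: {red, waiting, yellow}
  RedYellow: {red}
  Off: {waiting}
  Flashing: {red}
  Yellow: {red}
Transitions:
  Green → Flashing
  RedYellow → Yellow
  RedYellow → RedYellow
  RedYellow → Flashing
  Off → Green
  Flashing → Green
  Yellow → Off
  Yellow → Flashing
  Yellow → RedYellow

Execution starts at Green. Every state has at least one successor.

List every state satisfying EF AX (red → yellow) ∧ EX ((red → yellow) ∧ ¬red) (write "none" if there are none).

States satisfying AX (red → yellow): {Off, Flashing}.
States satisfying EF AX (red → yellow): {Green, RedYellow, Off, Flashing, Yellow}.
States satisfying (red → yellow) ∧ ¬red: {Off}.
States satisfying EX ((red → yellow) ∧ ¬red): {Yellow}.
States satisfying EF AX (red → yellow) ∧ EX ((red → yellow) ∧ ¬red): {Yellow}.

{Yellow}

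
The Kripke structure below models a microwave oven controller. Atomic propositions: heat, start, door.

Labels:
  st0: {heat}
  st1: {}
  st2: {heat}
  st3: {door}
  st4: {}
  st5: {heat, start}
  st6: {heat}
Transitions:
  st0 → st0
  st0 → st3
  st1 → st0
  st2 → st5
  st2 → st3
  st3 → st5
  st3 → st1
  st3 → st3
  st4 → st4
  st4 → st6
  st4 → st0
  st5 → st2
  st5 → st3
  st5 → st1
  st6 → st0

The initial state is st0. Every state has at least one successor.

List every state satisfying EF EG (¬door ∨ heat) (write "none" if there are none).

{st0, st1, st2, st3, st4, st5, st6}

States satisfying EG (¬door ∨ heat): {st0, st1, st2, st4, st5, st6}.
States satisfying EF EG (¬door ∨ heat): {st0, st1, st2, st3, st4, st5, st6}.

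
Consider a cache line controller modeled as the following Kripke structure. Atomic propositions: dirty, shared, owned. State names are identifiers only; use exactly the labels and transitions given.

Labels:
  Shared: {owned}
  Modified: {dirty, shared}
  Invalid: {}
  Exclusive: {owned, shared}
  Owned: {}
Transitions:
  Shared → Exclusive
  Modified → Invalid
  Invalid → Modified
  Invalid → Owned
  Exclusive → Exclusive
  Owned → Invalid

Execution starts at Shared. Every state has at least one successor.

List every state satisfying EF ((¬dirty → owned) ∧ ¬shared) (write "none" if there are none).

{Shared}

States satisfying (¬dirty → owned) ∧ ¬shared: {Shared}.
States satisfying EF ((¬dirty → owned) ∧ ¬shared): {Shared}.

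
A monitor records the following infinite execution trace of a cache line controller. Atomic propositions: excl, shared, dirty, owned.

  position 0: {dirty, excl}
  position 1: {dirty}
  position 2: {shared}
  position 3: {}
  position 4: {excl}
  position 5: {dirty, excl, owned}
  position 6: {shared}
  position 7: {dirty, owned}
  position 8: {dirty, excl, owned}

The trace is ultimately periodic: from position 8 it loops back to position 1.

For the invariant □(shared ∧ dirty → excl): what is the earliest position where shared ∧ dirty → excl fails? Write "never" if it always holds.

shared ∧ dirty → excl holds at every position 0..8, and those are all the positions the trace ever visits, so the invariant □(shared ∧ dirty → excl) is never violated.

never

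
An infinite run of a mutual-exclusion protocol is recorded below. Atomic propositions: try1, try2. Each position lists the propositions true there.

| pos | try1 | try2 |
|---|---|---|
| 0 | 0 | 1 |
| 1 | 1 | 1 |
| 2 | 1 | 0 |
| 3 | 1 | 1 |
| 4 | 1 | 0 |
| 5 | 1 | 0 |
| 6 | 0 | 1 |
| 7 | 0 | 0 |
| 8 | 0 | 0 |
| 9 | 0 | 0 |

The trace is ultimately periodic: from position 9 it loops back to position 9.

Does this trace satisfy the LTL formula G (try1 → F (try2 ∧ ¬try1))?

try1 → F (try2 ∧ ¬try1) holds at every position 0..9, and those are all positions ever visited, so G (try1 → F (try2 ∧ ¬try1)) holds.
Positions where try1 holds: 1, 2, 3, 4, 5.
Check F (try2 ∧ ¬try1) at each: 1→ok, 2→ok, 3→ok, 4→ok, 5→ok.

Holds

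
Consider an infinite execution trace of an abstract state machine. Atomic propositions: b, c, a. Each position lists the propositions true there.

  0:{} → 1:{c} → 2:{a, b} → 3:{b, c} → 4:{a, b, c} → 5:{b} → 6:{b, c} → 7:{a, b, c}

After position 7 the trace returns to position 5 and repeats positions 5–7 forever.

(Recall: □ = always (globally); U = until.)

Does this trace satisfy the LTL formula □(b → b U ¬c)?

Holds

b → b U ¬c holds at every position 0..7, and those are all positions ever visited, so □(b → b U ¬c) holds.
Positions where b holds: 2, 3, 4, 5, 6, 7.
Check b U ¬c at each: 2→ok, 3→ok, 4→ok, 5→ok, 6→ok, 7→ok.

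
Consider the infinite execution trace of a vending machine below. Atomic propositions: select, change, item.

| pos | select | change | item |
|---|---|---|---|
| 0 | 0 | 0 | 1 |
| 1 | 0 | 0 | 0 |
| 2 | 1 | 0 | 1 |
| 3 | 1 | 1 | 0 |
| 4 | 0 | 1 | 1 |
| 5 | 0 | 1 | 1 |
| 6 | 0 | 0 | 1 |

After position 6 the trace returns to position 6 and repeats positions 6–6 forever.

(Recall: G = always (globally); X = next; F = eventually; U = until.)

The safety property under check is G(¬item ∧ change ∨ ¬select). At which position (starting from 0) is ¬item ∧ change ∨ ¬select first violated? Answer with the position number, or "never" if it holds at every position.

2

Check ¬item ∧ change ∨ ¬select at each position in order: 0 ✓, 1 ✓.
At position 2 the labels are {item, select}, so ¬item ∧ change ∨ ¬select is false there. This is the first violation.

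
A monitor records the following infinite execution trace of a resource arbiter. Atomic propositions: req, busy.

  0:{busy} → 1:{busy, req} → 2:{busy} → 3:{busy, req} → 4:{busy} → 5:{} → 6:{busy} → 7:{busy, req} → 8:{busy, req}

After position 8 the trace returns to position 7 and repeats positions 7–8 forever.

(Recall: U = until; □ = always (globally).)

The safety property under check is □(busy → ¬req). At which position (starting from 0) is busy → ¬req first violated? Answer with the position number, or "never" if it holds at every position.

Check busy → ¬req at each position in order: 0 ✓.
At position 1 the labels are {busy, req}, so busy → ¬req is false there. This is the first violation.

1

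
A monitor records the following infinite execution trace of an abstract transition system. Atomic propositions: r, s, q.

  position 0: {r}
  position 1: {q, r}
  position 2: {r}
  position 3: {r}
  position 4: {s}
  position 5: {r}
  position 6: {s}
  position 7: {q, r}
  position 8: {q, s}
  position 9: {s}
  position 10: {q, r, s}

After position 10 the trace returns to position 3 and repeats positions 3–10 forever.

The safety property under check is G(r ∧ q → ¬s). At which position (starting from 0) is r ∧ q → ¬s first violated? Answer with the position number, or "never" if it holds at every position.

10

Check r ∧ q → ¬s at each position in order: 0 ✓, 1 ✓, 2 ✓, 3 ✓, 4 ✓, 5 ✓, 6 ✓, 7 ✓, 8 ✓, 9 ✓.
At position 10 the labels are {q, r, s}, so r ∧ q → ¬s is false there. This is the first violation.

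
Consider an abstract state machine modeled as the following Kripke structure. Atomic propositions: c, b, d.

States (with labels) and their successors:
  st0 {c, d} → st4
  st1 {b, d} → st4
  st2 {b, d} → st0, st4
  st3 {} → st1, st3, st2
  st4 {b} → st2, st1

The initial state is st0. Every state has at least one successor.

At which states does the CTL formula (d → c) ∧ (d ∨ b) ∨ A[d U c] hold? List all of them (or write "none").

{st0, st4}

States satisfying d → c: {st0, st3, st4}.
States satisfying d ∨ b: {st0, st1, st2, st4}.
States satisfying (d → c) ∧ (d ∨ b): {st0, st4}.
States satisfying d: {st0, st1, st2}.
States satisfying c: {st0}.
States satisfying A[d U c]: {st0}.
States satisfying (d → c) ∧ (d ∨ b) ∨ A[d U c]: {st0, st4}.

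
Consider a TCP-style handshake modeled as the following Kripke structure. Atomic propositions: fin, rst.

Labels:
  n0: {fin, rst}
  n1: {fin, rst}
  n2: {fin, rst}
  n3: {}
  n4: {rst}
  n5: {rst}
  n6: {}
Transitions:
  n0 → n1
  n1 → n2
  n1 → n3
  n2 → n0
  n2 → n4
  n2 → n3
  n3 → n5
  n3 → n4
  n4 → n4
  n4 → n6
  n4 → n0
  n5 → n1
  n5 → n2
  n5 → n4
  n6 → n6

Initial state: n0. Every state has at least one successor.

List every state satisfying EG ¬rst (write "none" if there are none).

{n6}

States satisfying ¬rst: {n3, n6}.
States satisfying EG ¬rst: {n6}.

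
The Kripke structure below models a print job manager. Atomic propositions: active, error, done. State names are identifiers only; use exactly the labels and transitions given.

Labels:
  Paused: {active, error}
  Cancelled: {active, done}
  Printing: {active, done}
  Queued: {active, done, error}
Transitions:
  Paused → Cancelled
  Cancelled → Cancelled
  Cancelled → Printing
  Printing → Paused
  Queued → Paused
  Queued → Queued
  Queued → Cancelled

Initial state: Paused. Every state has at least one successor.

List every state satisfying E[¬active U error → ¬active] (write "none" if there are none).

States satisfying ¬active: ∅.
States satisfying error → ¬active: {Cancelled, Printing}.
States satisfying E[¬active U error → ¬active]: {Cancelled, Printing}.

{Cancelled, Printing}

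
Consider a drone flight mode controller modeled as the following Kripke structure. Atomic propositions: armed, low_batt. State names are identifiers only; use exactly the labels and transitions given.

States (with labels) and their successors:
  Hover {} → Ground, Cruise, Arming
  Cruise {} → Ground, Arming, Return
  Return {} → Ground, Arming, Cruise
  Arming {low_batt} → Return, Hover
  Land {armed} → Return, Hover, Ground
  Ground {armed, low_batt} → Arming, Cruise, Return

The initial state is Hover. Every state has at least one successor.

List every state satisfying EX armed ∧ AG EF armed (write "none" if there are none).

{Hover, Cruise, Return, Land}

States satisfying armed: {Land, Ground}.
States satisfying EX armed: {Hover, Cruise, Return, Land}.
States satisfying EF armed: {Hover, Cruise, Return, Arming, Land, Ground}.
States satisfying AG EF armed: {Hover, Cruise, Return, Arming, Land, Ground}.
States satisfying EX armed ∧ AG EF armed: {Hover, Cruise, Return, Land}.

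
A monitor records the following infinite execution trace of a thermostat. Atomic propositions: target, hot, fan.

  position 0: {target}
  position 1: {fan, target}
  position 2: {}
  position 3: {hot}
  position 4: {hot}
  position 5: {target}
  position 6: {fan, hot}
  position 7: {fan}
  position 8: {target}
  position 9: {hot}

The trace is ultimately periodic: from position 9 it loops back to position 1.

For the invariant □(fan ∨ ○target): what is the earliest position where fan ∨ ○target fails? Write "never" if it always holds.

Check fan ∨ ○target at each position in order: 0 ✓, 1 ✓.
At position 2 the labels are {} and the next position 3 has {hot}, so fan ∨ ○target is false there. This is the first violation.

2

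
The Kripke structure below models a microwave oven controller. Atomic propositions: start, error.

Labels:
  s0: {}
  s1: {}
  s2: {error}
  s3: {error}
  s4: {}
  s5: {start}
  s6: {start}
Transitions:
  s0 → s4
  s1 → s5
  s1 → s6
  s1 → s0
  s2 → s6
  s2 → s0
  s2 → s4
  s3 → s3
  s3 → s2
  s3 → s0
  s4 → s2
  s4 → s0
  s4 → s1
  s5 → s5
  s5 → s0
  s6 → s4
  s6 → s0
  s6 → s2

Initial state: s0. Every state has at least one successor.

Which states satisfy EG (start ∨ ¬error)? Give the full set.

{s0, s1, s4, s5, s6}

States satisfying start ∨ ¬error: {s0, s1, s4, s5, s6}.
States satisfying EG (start ∨ ¬error): {s0, s1, s4, s5, s6}.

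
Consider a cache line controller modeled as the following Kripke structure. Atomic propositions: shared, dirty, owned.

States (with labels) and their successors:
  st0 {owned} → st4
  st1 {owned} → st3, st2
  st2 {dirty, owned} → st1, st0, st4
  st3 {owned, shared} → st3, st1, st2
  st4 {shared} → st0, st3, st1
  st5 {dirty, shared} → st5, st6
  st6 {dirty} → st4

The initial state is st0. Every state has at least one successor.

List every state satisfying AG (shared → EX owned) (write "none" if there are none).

States satisfying shared → EX owned: {st0, st1, st2, st3, st4, st6}.
States satisfying AG (shared → EX owned): {st0, st1, st2, st3, st4, st6}.

{st0, st1, st2, st3, st4, st6}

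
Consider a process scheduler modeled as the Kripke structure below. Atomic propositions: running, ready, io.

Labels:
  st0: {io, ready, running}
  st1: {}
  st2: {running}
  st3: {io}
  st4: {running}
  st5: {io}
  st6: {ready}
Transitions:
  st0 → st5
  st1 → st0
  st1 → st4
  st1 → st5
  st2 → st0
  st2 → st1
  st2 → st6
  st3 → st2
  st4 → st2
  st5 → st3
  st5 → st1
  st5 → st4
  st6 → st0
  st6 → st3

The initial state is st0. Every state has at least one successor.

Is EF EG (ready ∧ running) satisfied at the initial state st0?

Does not hold

States satisfying EG (ready ∧ running): ∅.
States satisfying EF EG (ready ∧ running): ∅.
No suitable path/successor from st0 witnesses the formula.
st0 ∉ Sat(EF EG (ready ∧ running)).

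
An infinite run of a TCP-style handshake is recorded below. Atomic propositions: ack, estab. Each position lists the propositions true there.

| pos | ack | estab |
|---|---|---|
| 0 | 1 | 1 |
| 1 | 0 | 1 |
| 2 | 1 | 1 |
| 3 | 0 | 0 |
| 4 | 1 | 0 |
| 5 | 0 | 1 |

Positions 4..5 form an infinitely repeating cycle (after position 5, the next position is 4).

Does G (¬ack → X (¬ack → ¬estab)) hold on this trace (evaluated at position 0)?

¬ack → X (¬ack → ¬estab) holds at every position 0..5, and those are all positions ever visited, so G (¬ack → X (¬ack → ¬estab)) holds.
Positions where ¬ack holds: 1, 3, 5.
Check X (¬ack → ¬estab) at each: 1→ok, 3→ok, 5→ok.

Yes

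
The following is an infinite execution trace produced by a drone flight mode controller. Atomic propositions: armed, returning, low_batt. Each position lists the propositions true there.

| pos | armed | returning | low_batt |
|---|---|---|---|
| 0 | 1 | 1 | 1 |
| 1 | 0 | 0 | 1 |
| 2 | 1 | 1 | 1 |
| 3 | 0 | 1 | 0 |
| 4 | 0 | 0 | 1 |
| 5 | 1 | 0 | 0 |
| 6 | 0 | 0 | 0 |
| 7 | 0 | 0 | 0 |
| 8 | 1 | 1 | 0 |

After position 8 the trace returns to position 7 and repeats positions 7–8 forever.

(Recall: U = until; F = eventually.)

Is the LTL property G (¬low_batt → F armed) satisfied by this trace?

¬low_batt → F armed holds at every position 0..8, and those are all positions ever visited, so G (¬low_batt → F armed) holds.
Positions where ¬low_batt holds: 3, 5, 6, 7, 8.
Check F armed at each: 3→ok, 5→ok, 6→ok, 7→ok, 8→ok.

Satisfied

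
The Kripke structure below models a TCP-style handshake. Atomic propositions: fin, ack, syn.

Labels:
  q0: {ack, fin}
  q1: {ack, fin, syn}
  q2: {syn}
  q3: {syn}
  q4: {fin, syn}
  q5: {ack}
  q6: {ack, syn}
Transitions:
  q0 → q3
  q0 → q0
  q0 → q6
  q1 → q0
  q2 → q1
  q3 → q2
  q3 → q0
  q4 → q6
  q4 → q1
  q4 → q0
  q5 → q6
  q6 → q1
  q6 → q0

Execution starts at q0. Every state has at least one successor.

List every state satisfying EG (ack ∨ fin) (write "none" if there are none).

{q0, q1, q4, q5, q6}

States satisfying ack ∨ fin: {q0, q1, q4, q5, q6}.
States satisfying EG (ack ∨ fin): {q0, q1, q4, q5, q6}.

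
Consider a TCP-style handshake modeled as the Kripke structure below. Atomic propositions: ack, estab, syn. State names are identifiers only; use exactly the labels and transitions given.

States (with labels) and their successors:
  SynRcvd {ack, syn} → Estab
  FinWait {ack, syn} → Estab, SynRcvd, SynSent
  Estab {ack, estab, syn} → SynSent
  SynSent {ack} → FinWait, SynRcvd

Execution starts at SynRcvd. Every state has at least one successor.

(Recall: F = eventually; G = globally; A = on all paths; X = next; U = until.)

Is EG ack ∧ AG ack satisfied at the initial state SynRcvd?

States satisfying ack: {SynRcvd, FinWait, Estab, SynSent}.
States satisfying EG ack: {SynRcvd, FinWait, Estab, SynSent}.
States satisfying AG ack: {SynRcvd, FinWait, Estab, SynSent}.
States satisfying EG ack ∧ AG ack: {SynRcvd, FinWait, Estab, SynSent}.
SynRcvd ∈ Sat(EG ack ∧ AG ack).

Satisfied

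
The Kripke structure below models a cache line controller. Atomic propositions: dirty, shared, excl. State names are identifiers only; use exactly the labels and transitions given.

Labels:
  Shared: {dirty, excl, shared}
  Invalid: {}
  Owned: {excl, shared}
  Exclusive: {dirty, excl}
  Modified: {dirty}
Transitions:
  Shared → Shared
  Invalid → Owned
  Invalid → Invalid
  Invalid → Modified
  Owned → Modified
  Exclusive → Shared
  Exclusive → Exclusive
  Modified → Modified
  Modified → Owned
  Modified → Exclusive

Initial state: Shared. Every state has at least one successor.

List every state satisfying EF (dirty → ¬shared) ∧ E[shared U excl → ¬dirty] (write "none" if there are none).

{Invalid, Owned, Modified}

States satisfying dirty → ¬shared: {Invalid, Owned, Exclusive, Modified}.
States satisfying EF (dirty → ¬shared): {Invalid, Owned, Exclusive, Modified}.
States satisfying shared: {Shared, Owned}.
States satisfying excl → ¬dirty: {Invalid, Owned, Modified}.
States satisfying E[shared U excl → ¬dirty]: {Invalid, Owned, Modified}.
States satisfying EF (dirty → ¬shared) ∧ E[shared U excl → ¬dirty]: {Invalid, Owned, Modified}.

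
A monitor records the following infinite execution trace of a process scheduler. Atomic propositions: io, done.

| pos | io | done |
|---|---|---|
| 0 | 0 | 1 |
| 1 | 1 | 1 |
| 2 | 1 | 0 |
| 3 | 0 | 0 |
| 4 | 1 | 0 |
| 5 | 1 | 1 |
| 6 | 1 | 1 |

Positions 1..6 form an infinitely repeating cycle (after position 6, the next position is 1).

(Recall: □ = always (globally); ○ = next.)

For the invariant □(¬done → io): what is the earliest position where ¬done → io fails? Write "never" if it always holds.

Check ¬done → io at each position in order: 0 ✓, 1 ✓, 2 ✓.
At position 3 the labels are {}, so ¬done → io is false there. This is the first violation.

3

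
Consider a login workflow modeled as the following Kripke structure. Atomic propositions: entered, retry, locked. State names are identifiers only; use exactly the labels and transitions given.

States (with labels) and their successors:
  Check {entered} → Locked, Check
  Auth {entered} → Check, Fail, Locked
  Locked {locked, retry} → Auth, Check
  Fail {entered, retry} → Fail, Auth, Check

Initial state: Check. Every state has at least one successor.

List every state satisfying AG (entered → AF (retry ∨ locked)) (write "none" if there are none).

States satisfying entered → AF (retry ∨ locked): {Locked, Fail}.
States satisfying AG (entered → AF (retry ∨ locked)): ∅.

none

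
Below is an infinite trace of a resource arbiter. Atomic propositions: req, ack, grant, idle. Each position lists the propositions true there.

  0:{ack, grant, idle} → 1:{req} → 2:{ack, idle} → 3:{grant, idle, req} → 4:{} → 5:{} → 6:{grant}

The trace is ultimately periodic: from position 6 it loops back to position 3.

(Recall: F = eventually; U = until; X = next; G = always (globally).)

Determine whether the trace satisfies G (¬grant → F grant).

Holds

¬grant → F grant holds at every position 0..6, and those are all positions ever visited, so G (¬grant → F grant) holds.
Positions where ¬grant holds: 1, 2, 4, 5.
Check F grant at each: 1→ok, 2→ok, 4→ok, 5→ok.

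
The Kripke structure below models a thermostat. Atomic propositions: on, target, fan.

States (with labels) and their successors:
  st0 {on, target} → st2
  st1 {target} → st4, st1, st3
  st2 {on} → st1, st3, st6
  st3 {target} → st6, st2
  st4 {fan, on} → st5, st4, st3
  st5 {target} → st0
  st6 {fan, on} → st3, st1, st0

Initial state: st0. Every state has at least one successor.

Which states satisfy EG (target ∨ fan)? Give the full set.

States satisfying target ∨ fan: {st0, st1, st3, st4, st5, st6}.
States satisfying EG (target ∨ fan): {st1, st3, st4, st6}.

{st1, st3, st4, st6}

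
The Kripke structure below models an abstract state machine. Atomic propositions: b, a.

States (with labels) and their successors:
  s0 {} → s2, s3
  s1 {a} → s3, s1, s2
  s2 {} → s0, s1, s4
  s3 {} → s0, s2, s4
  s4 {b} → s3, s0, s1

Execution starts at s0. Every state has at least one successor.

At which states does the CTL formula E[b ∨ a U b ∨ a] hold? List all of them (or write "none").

States satisfying b ∨ a: {s1, s4}.
States satisfying E[b ∨ a U b ∨ a]: {s1, s4}.

{s1, s4}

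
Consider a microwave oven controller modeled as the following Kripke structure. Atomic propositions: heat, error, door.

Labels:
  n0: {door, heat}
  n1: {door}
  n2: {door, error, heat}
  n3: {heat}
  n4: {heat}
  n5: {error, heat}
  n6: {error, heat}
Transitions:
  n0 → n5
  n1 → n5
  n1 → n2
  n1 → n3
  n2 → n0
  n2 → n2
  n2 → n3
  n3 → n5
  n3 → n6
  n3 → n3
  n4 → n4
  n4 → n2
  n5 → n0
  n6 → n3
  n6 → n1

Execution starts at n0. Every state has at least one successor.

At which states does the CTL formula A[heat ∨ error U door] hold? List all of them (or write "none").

States satisfying heat ∨ error: {n0, n2, n3, n4, n5, n6}.
States satisfying door: {n0, n1, n2}.
States satisfying A[heat ∨ error U door]: {n0, n1, n2, n5}.

{n0, n1, n2, n5}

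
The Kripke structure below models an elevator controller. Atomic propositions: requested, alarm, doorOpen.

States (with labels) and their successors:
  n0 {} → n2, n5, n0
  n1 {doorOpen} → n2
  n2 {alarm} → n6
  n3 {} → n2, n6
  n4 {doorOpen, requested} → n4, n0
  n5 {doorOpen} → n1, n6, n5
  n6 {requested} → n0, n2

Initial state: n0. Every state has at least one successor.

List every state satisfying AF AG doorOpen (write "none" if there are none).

none

States satisfying AG doorOpen: ∅.
States satisfying AF AG doorOpen: ∅.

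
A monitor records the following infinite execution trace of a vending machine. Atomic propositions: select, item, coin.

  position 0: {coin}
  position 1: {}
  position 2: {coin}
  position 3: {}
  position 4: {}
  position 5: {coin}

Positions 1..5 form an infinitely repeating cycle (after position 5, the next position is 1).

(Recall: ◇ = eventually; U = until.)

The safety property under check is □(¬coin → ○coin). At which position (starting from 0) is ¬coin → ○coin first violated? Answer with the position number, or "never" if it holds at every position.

3

Check ¬coin → ○coin at each position in order: 0 ✓, 1 ✓, 2 ✓.
At position 3 the labels are {} and the next position 4 has {}, so ¬coin → ○coin is false there. This is the first violation.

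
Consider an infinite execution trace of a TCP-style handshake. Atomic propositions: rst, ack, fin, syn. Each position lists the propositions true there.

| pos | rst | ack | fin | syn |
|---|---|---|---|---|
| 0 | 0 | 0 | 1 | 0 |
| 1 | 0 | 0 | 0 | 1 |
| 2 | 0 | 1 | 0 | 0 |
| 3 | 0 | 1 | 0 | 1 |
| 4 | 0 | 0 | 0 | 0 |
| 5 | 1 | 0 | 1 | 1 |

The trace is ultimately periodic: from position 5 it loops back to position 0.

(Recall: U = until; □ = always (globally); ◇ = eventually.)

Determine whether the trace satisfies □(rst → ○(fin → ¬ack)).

Satisfied

rst → ○(fin → ¬ack) holds at every position 0..5, and those are all positions ever visited, so □(rst → ○(fin → ¬ack)) holds.
Positions where rst holds: 5.
Check ○(fin → ¬ack) at each: 5→ok.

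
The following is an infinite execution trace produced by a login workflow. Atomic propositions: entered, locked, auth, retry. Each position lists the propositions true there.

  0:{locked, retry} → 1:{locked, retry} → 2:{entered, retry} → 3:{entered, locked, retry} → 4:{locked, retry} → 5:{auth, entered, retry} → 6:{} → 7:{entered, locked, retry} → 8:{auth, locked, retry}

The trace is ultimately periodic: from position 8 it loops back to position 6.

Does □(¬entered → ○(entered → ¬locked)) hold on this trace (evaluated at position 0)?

Does not hold

¬entered → ○(entered → ¬locked) must hold at every position from 0 onward. It fails at position 6, so □(¬entered → ○(entered → ¬locked)) is false.
Positions where ¬entered holds: 0, 1, 4, 6, 8.
Check ○(entered → ¬locked) at each: 0→ok, 1→ok, 4→ok, 6→fails, 8→ok.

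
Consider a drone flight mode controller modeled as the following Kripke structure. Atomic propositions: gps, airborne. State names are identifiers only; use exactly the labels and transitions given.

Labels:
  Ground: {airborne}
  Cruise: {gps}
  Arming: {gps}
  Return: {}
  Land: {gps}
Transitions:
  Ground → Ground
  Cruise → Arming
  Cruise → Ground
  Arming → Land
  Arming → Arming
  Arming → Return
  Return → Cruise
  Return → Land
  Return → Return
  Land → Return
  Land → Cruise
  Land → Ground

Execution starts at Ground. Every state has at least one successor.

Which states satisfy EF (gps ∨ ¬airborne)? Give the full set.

States satisfying gps ∨ ¬airborne: {Cruise, Arming, Return, Land}.
States satisfying EF (gps ∨ ¬airborne): {Cruise, Arming, Return, Land}.

{Cruise, Arming, Return, Land}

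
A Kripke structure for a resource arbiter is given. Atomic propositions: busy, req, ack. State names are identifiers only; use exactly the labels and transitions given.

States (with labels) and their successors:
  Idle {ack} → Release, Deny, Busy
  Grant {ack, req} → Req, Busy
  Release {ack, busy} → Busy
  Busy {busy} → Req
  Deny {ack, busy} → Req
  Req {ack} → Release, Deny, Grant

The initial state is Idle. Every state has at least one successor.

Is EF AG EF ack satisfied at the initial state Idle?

States satisfying AG EF ack: {Idle, Grant, Release, Busy, Deny, Req}.
States satisfying EF AG EF ack: {Idle, Grant, Release, Busy, Deny, Req}.
Some path from Idle reaches a state where AG EF ack holds.
Idle ∈ Sat(EF AG EF ack).

Holds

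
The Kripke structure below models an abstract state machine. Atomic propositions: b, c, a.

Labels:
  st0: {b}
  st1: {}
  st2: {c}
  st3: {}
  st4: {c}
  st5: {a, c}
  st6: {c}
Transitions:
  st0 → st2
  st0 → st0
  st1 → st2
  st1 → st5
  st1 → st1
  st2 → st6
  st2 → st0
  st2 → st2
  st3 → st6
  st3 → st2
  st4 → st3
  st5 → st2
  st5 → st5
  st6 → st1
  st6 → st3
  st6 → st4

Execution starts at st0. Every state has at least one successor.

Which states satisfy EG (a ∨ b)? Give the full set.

{st0, st5}

States satisfying a ∨ b: {st0, st5}.
States satisfying EG (a ∨ b): {st0, st5}.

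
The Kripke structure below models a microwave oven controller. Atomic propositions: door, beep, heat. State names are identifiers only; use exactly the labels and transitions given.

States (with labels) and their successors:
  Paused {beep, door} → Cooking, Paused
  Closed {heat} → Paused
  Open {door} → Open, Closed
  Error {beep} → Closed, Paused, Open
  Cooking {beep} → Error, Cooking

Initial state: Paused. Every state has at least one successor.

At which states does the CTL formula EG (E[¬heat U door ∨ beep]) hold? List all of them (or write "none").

{Paused, Open, Error, Cooking}

States satisfying E[¬heat U door ∨ beep]: {Paused, Open, Error, Cooking}.
States satisfying EG (E[¬heat U door ∨ beep]): {Paused, Open, Error, Cooking}.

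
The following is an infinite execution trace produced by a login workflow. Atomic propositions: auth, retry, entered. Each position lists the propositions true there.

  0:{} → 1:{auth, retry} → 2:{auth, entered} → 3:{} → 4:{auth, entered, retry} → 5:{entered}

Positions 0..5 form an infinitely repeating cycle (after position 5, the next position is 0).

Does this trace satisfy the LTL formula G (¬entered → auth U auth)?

Violated

¬entered → auth U auth must hold at every position from 0 onward. It fails at position 0, so G (¬entered → auth U auth) is false.
Positions where ¬entered holds: 0, 1, 3.
Check auth U auth at each: 0→fails, 1→ok, 3→fails.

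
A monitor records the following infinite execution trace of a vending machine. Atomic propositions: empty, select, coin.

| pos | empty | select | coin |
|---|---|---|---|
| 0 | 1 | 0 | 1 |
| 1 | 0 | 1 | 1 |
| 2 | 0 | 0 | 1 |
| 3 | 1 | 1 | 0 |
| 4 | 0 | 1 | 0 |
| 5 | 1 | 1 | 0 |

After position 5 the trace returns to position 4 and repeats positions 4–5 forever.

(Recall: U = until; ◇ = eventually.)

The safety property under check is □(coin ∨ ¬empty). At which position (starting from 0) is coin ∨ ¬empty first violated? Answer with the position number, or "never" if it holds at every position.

Check coin ∨ ¬empty at each position in order: 0 ✓, 1 ✓, 2 ✓.
At position 3 the labels are {empty, select}, so coin ∨ ¬empty is false there. This is the first violation.

3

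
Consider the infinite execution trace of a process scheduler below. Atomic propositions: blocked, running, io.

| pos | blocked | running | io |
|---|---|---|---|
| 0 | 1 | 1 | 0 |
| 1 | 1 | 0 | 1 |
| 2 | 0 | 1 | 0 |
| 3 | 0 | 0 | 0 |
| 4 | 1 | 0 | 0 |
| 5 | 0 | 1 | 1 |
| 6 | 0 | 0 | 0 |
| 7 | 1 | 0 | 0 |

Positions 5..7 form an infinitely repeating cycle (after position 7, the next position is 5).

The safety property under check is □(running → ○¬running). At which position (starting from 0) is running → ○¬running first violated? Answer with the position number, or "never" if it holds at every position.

running → ○¬running holds at every position 0..7, and those are all the positions the trace ever visits, so the invariant □(running → ○¬running) is never violated.

never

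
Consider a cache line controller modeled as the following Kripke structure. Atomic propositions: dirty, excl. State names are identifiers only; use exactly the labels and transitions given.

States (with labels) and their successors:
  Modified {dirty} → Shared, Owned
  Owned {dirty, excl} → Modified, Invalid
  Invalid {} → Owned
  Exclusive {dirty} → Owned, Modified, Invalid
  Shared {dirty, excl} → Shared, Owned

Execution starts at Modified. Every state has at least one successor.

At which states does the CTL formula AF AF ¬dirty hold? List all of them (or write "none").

States satisfying AF ¬dirty: {Invalid}.
States satisfying AF AF ¬dirty: {Invalid}.

{Invalid}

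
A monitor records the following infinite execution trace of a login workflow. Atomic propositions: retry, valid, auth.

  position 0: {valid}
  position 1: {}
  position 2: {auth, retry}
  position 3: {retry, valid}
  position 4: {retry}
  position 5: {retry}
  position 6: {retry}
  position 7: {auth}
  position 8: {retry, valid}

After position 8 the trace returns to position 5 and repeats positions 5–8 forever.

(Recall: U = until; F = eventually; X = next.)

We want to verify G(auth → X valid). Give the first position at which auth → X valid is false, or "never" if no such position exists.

auth → X valid holds at every position 0..8, and those are all the positions the trace ever visits, so the invariant G(auth → X valid) is never violated.

never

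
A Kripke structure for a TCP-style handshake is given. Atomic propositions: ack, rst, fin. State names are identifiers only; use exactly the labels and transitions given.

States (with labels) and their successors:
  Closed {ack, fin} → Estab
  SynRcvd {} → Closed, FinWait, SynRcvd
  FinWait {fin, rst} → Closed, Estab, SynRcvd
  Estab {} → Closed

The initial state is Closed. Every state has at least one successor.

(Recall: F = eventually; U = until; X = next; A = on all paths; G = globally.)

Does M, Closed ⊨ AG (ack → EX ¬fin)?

States satisfying ack → EX ¬fin: {Closed, SynRcvd, FinWait, Estab}.
States satisfying AG (ack → EX ¬fin): {Closed, SynRcvd, FinWait, Estab}.
Every state reachable from Closed satisfies ack → EX ¬fin.
Closed ∈ Sat(AG (ack → EX ¬fin)).

Holds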